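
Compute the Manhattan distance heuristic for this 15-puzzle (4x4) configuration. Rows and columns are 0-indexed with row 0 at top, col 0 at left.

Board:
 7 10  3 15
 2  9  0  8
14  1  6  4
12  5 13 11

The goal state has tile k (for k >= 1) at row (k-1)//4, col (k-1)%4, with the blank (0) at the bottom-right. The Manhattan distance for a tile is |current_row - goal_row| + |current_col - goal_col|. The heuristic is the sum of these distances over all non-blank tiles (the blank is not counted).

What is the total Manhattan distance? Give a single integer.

Answer: 33

Derivation:
Tile 7: (0,0)->(1,2) = 3
Tile 10: (0,1)->(2,1) = 2
Tile 3: (0,2)->(0,2) = 0
Tile 15: (0,3)->(3,2) = 4
Tile 2: (1,0)->(0,1) = 2
Tile 9: (1,1)->(2,0) = 2
Tile 8: (1,3)->(1,3) = 0
Tile 14: (2,0)->(3,1) = 2
Tile 1: (2,1)->(0,0) = 3
Tile 6: (2,2)->(1,1) = 2
Tile 4: (2,3)->(0,3) = 2
Tile 12: (3,0)->(2,3) = 4
Tile 5: (3,1)->(1,0) = 3
Tile 13: (3,2)->(3,0) = 2
Tile 11: (3,3)->(2,2) = 2
Sum: 3 + 2 + 0 + 4 + 2 + 2 + 0 + 2 + 3 + 2 + 2 + 4 + 3 + 2 + 2 = 33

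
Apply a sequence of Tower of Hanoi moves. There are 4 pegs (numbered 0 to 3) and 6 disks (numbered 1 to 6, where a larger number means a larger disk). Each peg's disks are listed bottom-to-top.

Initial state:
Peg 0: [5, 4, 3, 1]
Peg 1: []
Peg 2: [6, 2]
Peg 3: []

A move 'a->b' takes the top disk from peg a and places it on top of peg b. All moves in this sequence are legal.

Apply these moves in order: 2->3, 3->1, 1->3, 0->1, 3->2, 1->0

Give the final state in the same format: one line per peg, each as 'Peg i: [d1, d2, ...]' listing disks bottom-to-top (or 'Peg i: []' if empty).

Answer: Peg 0: [5, 4, 3, 1]
Peg 1: []
Peg 2: [6, 2]
Peg 3: []

Derivation:
After move 1 (2->3):
Peg 0: [5, 4, 3, 1]
Peg 1: []
Peg 2: [6]
Peg 3: [2]

After move 2 (3->1):
Peg 0: [5, 4, 3, 1]
Peg 1: [2]
Peg 2: [6]
Peg 3: []

After move 3 (1->3):
Peg 0: [5, 4, 3, 1]
Peg 1: []
Peg 2: [6]
Peg 3: [2]

After move 4 (0->1):
Peg 0: [5, 4, 3]
Peg 1: [1]
Peg 2: [6]
Peg 3: [2]

After move 5 (3->2):
Peg 0: [5, 4, 3]
Peg 1: [1]
Peg 2: [6, 2]
Peg 3: []

After move 6 (1->0):
Peg 0: [5, 4, 3, 1]
Peg 1: []
Peg 2: [6, 2]
Peg 3: []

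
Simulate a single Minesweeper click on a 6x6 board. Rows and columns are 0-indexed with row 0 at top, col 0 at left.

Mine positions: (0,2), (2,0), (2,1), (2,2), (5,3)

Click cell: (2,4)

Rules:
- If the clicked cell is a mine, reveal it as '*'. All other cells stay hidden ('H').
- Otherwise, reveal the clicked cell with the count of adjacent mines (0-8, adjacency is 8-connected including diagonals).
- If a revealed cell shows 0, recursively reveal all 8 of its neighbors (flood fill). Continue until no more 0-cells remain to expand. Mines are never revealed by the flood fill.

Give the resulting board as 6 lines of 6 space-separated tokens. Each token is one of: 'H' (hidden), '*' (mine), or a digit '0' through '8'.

H H H 1 0 0
H H H 2 0 0
H H H 1 0 0
H H H 1 0 0
H H H 1 1 0
H H H H 1 0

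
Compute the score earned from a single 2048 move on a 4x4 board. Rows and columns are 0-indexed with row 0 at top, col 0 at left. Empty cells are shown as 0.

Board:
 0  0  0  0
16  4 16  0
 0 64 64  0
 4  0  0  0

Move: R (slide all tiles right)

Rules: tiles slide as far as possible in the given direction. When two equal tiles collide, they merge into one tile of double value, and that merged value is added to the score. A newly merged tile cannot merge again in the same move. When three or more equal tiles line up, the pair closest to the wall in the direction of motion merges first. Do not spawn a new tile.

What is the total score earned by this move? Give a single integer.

Answer: 128

Derivation:
Slide right:
row 0: [0, 0, 0, 0] -> [0, 0, 0, 0]  score +0 (running 0)
row 1: [16, 4, 16, 0] -> [0, 16, 4, 16]  score +0 (running 0)
row 2: [0, 64, 64, 0] -> [0, 0, 0, 128]  score +128 (running 128)
row 3: [4, 0, 0, 0] -> [0, 0, 0, 4]  score +0 (running 128)
Board after move:
  0   0   0   0
  0  16   4  16
  0   0   0 128
  0   0   0   4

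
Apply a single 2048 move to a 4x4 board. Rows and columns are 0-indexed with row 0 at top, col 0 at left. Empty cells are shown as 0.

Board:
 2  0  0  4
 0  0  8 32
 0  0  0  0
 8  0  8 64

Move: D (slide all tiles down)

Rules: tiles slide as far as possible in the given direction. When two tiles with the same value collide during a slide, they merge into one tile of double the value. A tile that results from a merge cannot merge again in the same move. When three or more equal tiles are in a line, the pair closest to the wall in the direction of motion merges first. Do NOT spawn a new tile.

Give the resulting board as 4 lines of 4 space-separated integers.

Slide down:
col 0: [2, 0, 0, 8] -> [0, 0, 2, 8]
col 1: [0, 0, 0, 0] -> [0, 0, 0, 0]
col 2: [0, 8, 0, 8] -> [0, 0, 0, 16]
col 3: [4, 32, 0, 64] -> [0, 4, 32, 64]

Answer:  0  0  0  0
 0  0  0  4
 2  0  0 32
 8  0 16 64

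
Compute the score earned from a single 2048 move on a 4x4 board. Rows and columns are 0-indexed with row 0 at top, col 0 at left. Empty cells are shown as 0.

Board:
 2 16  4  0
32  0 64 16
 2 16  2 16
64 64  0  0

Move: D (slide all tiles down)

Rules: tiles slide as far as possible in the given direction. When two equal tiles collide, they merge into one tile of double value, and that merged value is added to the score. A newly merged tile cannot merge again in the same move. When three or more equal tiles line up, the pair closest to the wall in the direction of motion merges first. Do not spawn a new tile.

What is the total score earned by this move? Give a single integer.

Answer: 64

Derivation:
Slide down:
col 0: [2, 32, 2, 64] -> [2, 32, 2, 64]  score +0 (running 0)
col 1: [16, 0, 16, 64] -> [0, 0, 32, 64]  score +32 (running 32)
col 2: [4, 64, 2, 0] -> [0, 4, 64, 2]  score +0 (running 32)
col 3: [0, 16, 16, 0] -> [0, 0, 0, 32]  score +32 (running 64)
Board after move:
 2  0  0  0
32  0  4  0
 2 32 64  0
64 64  2 32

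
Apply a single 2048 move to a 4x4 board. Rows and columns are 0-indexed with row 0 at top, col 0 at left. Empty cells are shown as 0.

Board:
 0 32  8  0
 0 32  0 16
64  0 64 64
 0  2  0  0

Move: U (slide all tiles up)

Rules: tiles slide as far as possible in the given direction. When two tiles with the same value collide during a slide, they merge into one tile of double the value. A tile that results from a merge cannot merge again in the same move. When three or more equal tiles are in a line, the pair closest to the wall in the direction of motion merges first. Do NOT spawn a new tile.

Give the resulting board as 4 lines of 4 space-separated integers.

Slide up:
col 0: [0, 0, 64, 0] -> [64, 0, 0, 0]
col 1: [32, 32, 0, 2] -> [64, 2, 0, 0]
col 2: [8, 0, 64, 0] -> [8, 64, 0, 0]
col 3: [0, 16, 64, 0] -> [16, 64, 0, 0]

Answer: 64 64  8 16
 0  2 64 64
 0  0  0  0
 0  0  0  0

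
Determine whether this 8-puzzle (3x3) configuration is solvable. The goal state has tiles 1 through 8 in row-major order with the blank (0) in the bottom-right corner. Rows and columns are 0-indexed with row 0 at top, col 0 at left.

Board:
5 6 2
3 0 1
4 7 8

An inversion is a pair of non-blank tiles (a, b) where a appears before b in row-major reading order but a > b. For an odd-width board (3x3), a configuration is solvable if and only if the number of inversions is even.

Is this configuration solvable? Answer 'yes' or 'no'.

Answer: yes

Derivation:
Inversions (pairs i<j in row-major order where tile[i] > tile[j] > 0): 10
10 is even, so the puzzle is solvable.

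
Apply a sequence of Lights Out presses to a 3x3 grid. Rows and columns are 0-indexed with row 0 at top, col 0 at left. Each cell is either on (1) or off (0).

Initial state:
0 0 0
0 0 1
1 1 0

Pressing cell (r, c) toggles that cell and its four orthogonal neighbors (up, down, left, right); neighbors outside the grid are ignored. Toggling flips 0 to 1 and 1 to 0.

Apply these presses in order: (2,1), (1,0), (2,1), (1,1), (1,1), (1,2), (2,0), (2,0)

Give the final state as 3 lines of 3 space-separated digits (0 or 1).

Answer: 1 0 1
1 0 0
0 1 1

Derivation:
After press 1 at (2,1):
0 0 0
0 1 1
0 0 1

After press 2 at (1,0):
1 0 0
1 0 1
1 0 1

After press 3 at (2,1):
1 0 0
1 1 1
0 1 0

After press 4 at (1,1):
1 1 0
0 0 0
0 0 0

After press 5 at (1,1):
1 0 0
1 1 1
0 1 0

After press 6 at (1,2):
1 0 1
1 0 0
0 1 1

After press 7 at (2,0):
1 0 1
0 0 0
1 0 1

After press 8 at (2,0):
1 0 1
1 0 0
0 1 1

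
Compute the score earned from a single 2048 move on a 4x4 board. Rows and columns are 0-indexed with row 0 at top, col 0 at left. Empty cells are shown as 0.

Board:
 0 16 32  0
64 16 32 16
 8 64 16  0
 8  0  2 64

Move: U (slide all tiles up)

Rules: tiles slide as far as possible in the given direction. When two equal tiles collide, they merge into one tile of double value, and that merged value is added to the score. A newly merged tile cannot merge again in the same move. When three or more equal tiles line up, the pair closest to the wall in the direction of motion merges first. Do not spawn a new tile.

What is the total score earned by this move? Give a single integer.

Slide up:
col 0: [0, 64, 8, 8] -> [64, 16, 0, 0]  score +16 (running 16)
col 1: [16, 16, 64, 0] -> [32, 64, 0, 0]  score +32 (running 48)
col 2: [32, 32, 16, 2] -> [64, 16, 2, 0]  score +64 (running 112)
col 3: [0, 16, 0, 64] -> [16, 64, 0, 0]  score +0 (running 112)
Board after move:
64 32 64 16
16 64 16 64
 0  0  2  0
 0  0  0  0

Answer: 112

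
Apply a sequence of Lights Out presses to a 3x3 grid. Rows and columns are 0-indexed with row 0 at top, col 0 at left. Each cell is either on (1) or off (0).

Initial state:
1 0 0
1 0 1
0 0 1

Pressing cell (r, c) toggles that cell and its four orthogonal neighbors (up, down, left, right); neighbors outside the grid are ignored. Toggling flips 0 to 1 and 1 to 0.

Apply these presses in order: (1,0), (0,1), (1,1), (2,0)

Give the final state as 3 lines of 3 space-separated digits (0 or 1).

After press 1 at (1,0):
0 0 0
0 1 1
1 0 1

After press 2 at (0,1):
1 1 1
0 0 1
1 0 1

After press 3 at (1,1):
1 0 1
1 1 0
1 1 1

After press 4 at (2,0):
1 0 1
0 1 0
0 0 1

Answer: 1 0 1
0 1 0
0 0 1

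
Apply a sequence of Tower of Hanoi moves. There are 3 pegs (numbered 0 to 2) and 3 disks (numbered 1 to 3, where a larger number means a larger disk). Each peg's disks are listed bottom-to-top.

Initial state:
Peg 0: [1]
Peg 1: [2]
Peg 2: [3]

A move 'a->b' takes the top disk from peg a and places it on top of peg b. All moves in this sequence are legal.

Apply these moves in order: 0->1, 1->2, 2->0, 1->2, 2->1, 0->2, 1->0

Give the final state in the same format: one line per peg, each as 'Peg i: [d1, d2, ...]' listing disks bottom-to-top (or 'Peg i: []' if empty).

After move 1 (0->1):
Peg 0: []
Peg 1: [2, 1]
Peg 2: [3]

After move 2 (1->2):
Peg 0: []
Peg 1: [2]
Peg 2: [3, 1]

After move 3 (2->0):
Peg 0: [1]
Peg 1: [2]
Peg 2: [3]

After move 4 (1->2):
Peg 0: [1]
Peg 1: []
Peg 2: [3, 2]

After move 5 (2->1):
Peg 0: [1]
Peg 1: [2]
Peg 2: [3]

After move 6 (0->2):
Peg 0: []
Peg 1: [2]
Peg 2: [3, 1]

After move 7 (1->0):
Peg 0: [2]
Peg 1: []
Peg 2: [3, 1]

Answer: Peg 0: [2]
Peg 1: []
Peg 2: [3, 1]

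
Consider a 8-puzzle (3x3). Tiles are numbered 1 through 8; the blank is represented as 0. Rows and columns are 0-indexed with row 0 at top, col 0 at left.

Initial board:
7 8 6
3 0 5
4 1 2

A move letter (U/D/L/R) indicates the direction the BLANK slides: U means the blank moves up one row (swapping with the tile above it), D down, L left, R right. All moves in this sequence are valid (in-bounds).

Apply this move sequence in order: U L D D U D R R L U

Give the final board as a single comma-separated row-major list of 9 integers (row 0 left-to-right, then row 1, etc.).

Answer: 3, 7, 6, 4, 0, 5, 1, 8, 2

Derivation:
After move 1 (U):
7 0 6
3 8 5
4 1 2

After move 2 (L):
0 7 6
3 8 5
4 1 2

After move 3 (D):
3 7 6
0 8 5
4 1 2

After move 4 (D):
3 7 6
4 8 5
0 1 2

After move 5 (U):
3 7 6
0 8 5
4 1 2

After move 6 (D):
3 7 6
4 8 5
0 1 2

After move 7 (R):
3 7 6
4 8 5
1 0 2

After move 8 (R):
3 7 6
4 8 5
1 2 0

After move 9 (L):
3 7 6
4 8 5
1 0 2

After move 10 (U):
3 7 6
4 0 5
1 8 2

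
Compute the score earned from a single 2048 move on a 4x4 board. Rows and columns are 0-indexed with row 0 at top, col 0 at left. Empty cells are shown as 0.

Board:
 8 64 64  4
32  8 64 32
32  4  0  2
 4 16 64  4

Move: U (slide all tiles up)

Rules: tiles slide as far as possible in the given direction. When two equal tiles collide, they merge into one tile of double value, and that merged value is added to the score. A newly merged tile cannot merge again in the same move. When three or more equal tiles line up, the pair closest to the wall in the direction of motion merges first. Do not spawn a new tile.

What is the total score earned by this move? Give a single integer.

Slide up:
col 0: [8, 32, 32, 4] -> [8, 64, 4, 0]  score +64 (running 64)
col 1: [64, 8, 4, 16] -> [64, 8, 4, 16]  score +0 (running 64)
col 2: [64, 64, 0, 64] -> [128, 64, 0, 0]  score +128 (running 192)
col 3: [4, 32, 2, 4] -> [4, 32, 2, 4]  score +0 (running 192)
Board after move:
  8  64 128   4
 64   8  64  32
  4   4   0   2
  0  16   0   4

Answer: 192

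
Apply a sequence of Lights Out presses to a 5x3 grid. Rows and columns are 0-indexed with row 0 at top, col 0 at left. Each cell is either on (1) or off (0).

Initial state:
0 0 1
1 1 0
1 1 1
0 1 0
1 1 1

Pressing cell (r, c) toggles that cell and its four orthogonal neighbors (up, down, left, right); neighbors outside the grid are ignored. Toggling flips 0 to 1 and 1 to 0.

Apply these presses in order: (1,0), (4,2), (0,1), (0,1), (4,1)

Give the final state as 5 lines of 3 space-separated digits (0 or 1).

After press 1 at (1,0):
1 0 1
0 0 0
0 1 1
0 1 0
1 1 1

After press 2 at (4,2):
1 0 1
0 0 0
0 1 1
0 1 1
1 0 0

After press 3 at (0,1):
0 1 0
0 1 0
0 1 1
0 1 1
1 0 0

After press 4 at (0,1):
1 0 1
0 0 0
0 1 1
0 1 1
1 0 0

After press 5 at (4,1):
1 0 1
0 0 0
0 1 1
0 0 1
0 1 1

Answer: 1 0 1
0 0 0
0 1 1
0 0 1
0 1 1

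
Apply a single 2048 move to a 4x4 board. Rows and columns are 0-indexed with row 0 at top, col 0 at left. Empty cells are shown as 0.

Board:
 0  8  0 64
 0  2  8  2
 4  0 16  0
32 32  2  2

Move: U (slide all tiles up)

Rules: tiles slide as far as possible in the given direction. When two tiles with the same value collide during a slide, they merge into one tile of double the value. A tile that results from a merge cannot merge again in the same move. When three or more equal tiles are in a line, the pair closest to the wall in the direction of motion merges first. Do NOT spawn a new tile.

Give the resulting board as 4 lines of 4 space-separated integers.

Answer:  4  8  8 64
32  2 16  4
 0 32  2  0
 0  0  0  0

Derivation:
Slide up:
col 0: [0, 0, 4, 32] -> [4, 32, 0, 0]
col 1: [8, 2, 0, 32] -> [8, 2, 32, 0]
col 2: [0, 8, 16, 2] -> [8, 16, 2, 0]
col 3: [64, 2, 0, 2] -> [64, 4, 0, 0]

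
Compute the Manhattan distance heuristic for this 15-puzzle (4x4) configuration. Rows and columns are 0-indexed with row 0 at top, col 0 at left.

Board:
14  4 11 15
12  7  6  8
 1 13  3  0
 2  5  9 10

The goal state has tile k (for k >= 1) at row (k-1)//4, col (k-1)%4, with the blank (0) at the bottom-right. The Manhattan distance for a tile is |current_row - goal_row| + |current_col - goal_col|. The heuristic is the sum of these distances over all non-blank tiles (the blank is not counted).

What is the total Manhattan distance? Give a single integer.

Tile 14: at (0,0), goal (3,1), distance |0-3|+|0-1| = 4
Tile 4: at (0,1), goal (0,3), distance |0-0|+|1-3| = 2
Tile 11: at (0,2), goal (2,2), distance |0-2|+|2-2| = 2
Tile 15: at (0,3), goal (3,2), distance |0-3|+|3-2| = 4
Tile 12: at (1,0), goal (2,3), distance |1-2|+|0-3| = 4
Tile 7: at (1,1), goal (1,2), distance |1-1|+|1-2| = 1
Tile 6: at (1,2), goal (1,1), distance |1-1|+|2-1| = 1
Tile 8: at (1,3), goal (1,3), distance |1-1|+|3-3| = 0
Tile 1: at (2,0), goal (0,0), distance |2-0|+|0-0| = 2
Tile 13: at (2,1), goal (3,0), distance |2-3|+|1-0| = 2
Tile 3: at (2,2), goal (0,2), distance |2-0|+|2-2| = 2
Tile 2: at (3,0), goal (0,1), distance |3-0|+|0-1| = 4
Tile 5: at (3,1), goal (1,0), distance |3-1|+|1-0| = 3
Tile 9: at (3,2), goal (2,0), distance |3-2|+|2-0| = 3
Tile 10: at (3,3), goal (2,1), distance |3-2|+|3-1| = 3
Sum: 4 + 2 + 2 + 4 + 4 + 1 + 1 + 0 + 2 + 2 + 2 + 4 + 3 + 3 + 3 = 37

Answer: 37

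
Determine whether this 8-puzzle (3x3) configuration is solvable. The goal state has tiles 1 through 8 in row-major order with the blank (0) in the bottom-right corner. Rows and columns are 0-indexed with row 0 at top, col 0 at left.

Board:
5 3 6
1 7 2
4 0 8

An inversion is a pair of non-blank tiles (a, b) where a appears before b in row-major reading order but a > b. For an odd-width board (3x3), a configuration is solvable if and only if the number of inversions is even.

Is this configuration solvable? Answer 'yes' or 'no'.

Inversions (pairs i<j in row-major order where tile[i] > tile[j] > 0): 11
11 is odd, so the puzzle is not solvable.

Answer: no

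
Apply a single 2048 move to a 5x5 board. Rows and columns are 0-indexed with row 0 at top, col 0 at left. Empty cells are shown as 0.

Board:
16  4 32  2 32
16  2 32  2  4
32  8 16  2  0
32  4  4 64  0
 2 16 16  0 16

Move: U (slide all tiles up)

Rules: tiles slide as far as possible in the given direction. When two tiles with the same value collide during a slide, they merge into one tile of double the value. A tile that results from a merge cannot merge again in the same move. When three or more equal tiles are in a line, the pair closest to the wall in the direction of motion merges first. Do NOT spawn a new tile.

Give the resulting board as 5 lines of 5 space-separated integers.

Answer: 32  4 64  4 32
64  2 16  2  4
 2  8  4 64 16
 0  4 16  0  0
 0 16  0  0  0

Derivation:
Slide up:
col 0: [16, 16, 32, 32, 2] -> [32, 64, 2, 0, 0]
col 1: [4, 2, 8, 4, 16] -> [4, 2, 8, 4, 16]
col 2: [32, 32, 16, 4, 16] -> [64, 16, 4, 16, 0]
col 3: [2, 2, 2, 64, 0] -> [4, 2, 64, 0, 0]
col 4: [32, 4, 0, 0, 16] -> [32, 4, 16, 0, 0]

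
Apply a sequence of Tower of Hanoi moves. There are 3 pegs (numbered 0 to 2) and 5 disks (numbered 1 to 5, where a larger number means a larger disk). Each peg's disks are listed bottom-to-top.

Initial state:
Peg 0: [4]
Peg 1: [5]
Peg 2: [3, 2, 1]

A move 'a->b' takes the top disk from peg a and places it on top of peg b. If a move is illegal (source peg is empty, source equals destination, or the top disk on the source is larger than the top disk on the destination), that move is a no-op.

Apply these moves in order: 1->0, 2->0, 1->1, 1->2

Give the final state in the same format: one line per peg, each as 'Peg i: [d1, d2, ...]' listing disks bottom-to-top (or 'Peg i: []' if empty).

After move 1 (1->0):
Peg 0: [4]
Peg 1: [5]
Peg 2: [3, 2, 1]

After move 2 (2->0):
Peg 0: [4, 1]
Peg 1: [5]
Peg 2: [3, 2]

After move 3 (1->1):
Peg 0: [4, 1]
Peg 1: [5]
Peg 2: [3, 2]

After move 4 (1->2):
Peg 0: [4, 1]
Peg 1: [5]
Peg 2: [3, 2]

Answer: Peg 0: [4, 1]
Peg 1: [5]
Peg 2: [3, 2]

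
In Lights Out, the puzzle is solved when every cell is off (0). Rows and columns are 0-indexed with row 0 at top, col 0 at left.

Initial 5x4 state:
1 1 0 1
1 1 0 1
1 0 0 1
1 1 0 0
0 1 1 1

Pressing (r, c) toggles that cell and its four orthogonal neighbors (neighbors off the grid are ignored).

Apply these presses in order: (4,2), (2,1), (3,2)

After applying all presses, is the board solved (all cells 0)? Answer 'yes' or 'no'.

After press 1 at (4,2):
1 1 0 1
1 1 0 1
1 0 0 1
1 1 1 0
0 0 0 0

After press 2 at (2,1):
1 1 0 1
1 0 0 1
0 1 1 1
1 0 1 0
0 0 0 0

After press 3 at (3,2):
1 1 0 1
1 0 0 1
0 1 0 1
1 1 0 1
0 0 1 0

Lights still on: 11

Answer: no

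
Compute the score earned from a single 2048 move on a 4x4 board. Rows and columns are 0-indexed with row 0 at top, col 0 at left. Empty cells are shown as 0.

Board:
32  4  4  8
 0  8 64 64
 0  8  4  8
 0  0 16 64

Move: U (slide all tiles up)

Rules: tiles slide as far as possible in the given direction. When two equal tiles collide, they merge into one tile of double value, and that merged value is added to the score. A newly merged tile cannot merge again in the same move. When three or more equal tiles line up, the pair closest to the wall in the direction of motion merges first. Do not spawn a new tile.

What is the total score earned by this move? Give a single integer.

Answer: 16

Derivation:
Slide up:
col 0: [32, 0, 0, 0] -> [32, 0, 0, 0]  score +0 (running 0)
col 1: [4, 8, 8, 0] -> [4, 16, 0, 0]  score +16 (running 16)
col 2: [4, 64, 4, 16] -> [4, 64, 4, 16]  score +0 (running 16)
col 3: [8, 64, 8, 64] -> [8, 64, 8, 64]  score +0 (running 16)
Board after move:
32  4  4  8
 0 16 64 64
 0  0  4  8
 0  0 16 64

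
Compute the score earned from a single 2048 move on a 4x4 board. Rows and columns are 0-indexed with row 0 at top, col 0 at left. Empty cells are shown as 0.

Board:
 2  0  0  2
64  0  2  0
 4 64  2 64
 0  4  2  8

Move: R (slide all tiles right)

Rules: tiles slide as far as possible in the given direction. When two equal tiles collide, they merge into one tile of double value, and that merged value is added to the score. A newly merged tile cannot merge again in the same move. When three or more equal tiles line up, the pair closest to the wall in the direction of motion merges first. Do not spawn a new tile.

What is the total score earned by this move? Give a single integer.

Answer: 4

Derivation:
Slide right:
row 0: [2, 0, 0, 2] -> [0, 0, 0, 4]  score +4 (running 4)
row 1: [64, 0, 2, 0] -> [0, 0, 64, 2]  score +0 (running 4)
row 2: [4, 64, 2, 64] -> [4, 64, 2, 64]  score +0 (running 4)
row 3: [0, 4, 2, 8] -> [0, 4, 2, 8]  score +0 (running 4)
Board after move:
 0  0  0  4
 0  0 64  2
 4 64  2 64
 0  4  2  8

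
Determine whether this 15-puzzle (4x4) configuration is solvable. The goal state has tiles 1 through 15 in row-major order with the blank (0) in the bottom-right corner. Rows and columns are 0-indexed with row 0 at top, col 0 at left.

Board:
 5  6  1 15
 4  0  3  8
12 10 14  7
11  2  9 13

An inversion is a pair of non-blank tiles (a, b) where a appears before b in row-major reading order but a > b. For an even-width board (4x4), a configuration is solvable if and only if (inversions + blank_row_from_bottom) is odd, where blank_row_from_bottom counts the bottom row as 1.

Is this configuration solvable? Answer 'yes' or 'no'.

Answer: yes

Derivation:
Inversions: 40
Blank is in row 1 (0-indexed from top), which is row 3 counting from the bottom (bottom = 1).
40 + 3 = 43, which is odd, so the puzzle is solvable.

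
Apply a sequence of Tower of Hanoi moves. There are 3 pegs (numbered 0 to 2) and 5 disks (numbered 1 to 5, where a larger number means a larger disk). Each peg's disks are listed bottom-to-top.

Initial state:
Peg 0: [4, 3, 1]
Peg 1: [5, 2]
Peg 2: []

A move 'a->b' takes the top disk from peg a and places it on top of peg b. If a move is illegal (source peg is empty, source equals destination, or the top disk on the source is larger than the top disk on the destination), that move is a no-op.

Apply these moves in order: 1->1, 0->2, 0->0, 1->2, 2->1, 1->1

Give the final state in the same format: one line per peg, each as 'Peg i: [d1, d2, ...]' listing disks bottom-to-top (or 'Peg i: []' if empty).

Answer: Peg 0: [4, 3]
Peg 1: [5, 2, 1]
Peg 2: []

Derivation:
After move 1 (1->1):
Peg 0: [4, 3, 1]
Peg 1: [5, 2]
Peg 2: []

After move 2 (0->2):
Peg 0: [4, 3]
Peg 1: [5, 2]
Peg 2: [1]

After move 3 (0->0):
Peg 0: [4, 3]
Peg 1: [5, 2]
Peg 2: [1]

After move 4 (1->2):
Peg 0: [4, 3]
Peg 1: [5, 2]
Peg 2: [1]

After move 5 (2->1):
Peg 0: [4, 3]
Peg 1: [5, 2, 1]
Peg 2: []

After move 6 (1->1):
Peg 0: [4, 3]
Peg 1: [5, 2, 1]
Peg 2: []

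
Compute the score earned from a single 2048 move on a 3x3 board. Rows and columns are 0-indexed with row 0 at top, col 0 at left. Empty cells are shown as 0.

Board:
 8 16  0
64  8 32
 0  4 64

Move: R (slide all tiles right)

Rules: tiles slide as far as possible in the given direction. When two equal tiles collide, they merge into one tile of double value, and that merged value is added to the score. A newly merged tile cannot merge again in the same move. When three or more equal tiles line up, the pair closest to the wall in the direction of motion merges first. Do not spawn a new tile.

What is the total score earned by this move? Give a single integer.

Slide right:
row 0: [8, 16, 0] -> [0, 8, 16]  score +0 (running 0)
row 1: [64, 8, 32] -> [64, 8, 32]  score +0 (running 0)
row 2: [0, 4, 64] -> [0, 4, 64]  score +0 (running 0)
Board after move:
 0  8 16
64  8 32
 0  4 64

Answer: 0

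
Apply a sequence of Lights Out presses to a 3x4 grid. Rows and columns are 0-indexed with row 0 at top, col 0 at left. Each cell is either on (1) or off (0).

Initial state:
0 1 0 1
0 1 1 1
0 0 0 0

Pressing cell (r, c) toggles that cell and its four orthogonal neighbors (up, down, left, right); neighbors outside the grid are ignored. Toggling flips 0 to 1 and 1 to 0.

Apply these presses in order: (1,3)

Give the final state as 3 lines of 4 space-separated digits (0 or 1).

Answer: 0 1 0 0
0 1 0 0
0 0 0 1

Derivation:
After press 1 at (1,3):
0 1 0 0
0 1 0 0
0 0 0 1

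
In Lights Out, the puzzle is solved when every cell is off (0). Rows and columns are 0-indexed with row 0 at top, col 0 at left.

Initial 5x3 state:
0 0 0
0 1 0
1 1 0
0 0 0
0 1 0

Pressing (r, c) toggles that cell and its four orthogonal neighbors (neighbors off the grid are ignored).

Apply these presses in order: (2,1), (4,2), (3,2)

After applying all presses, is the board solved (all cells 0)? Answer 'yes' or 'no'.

Answer: yes

Derivation:
After press 1 at (2,1):
0 0 0
0 0 0
0 0 1
0 1 0
0 1 0

After press 2 at (4,2):
0 0 0
0 0 0
0 0 1
0 1 1
0 0 1

After press 3 at (3,2):
0 0 0
0 0 0
0 0 0
0 0 0
0 0 0

Lights still on: 0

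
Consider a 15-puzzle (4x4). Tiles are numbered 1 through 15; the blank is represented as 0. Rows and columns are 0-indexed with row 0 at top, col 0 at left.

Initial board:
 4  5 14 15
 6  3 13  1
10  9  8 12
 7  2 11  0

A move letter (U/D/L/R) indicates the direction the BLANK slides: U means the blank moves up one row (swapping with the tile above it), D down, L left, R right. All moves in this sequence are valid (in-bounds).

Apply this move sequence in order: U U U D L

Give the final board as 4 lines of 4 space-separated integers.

After move 1 (U):
 4  5 14 15
 6  3 13  1
10  9  8  0
 7  2 11 12

After move 2 (U):
 4  5 14 15
 6  3 13  0
10  9  8  1
 7  2 11 12

After move 3 (U):
 4  5 14  0
 6  3 13 15
10  9  8  1
 7  2 11 12

After move 4 (D):
 4  5 14 15
 6  3 13  0
10  9  8  1
 7  2 11 12

After move 5 (L):
 4  5 14 15
 6  3  0 13
10  9  8  1
 7  2 11 12

Answer:  4  5 14 15
 6  3  0 13
10  9  8  1
 7  2 11 12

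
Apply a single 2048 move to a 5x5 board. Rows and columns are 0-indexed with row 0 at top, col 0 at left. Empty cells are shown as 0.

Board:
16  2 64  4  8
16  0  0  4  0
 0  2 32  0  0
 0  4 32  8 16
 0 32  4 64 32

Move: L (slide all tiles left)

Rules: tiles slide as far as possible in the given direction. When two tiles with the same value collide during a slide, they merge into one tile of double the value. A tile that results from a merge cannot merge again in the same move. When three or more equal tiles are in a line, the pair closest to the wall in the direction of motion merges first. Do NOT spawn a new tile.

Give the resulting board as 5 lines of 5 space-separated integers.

Answer: 16  2 64  4  8
16  4  0  0  0
 2 32  0  0  0
 4 32  8 16  0
32  4 64 32  0

Derivation:
Slide left:
row 0: [16, 2, 64, 4, 8] -> [16, 2, 64, 4, 8]
row 1: [16, 0, 0, 4, 0] -> [16, 4, 0, 0, 0]
row 2: [0, 2, 32, 0, 0] -> [2, 32, 0, 0, 0]
row 3: [0, 4, 32, 8, 16] -> [4, 32, 8, 16, 0]
row 4: [0, 32, 4, 64, 32] -> [32, 4, 64, 32, 0]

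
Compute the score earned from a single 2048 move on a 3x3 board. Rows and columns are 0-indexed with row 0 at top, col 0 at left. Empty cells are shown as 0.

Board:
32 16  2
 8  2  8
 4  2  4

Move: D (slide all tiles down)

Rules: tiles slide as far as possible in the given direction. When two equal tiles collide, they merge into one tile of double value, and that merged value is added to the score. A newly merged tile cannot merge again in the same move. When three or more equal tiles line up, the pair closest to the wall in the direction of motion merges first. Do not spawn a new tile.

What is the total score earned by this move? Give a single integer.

Answer: 4

Derivation:
Slide down:
col 0: [32, 8, 4] -> [32, 8, 4]  score +0 (running 0)
col 1: [16, 2, 2] -> [0, 16, 4]  score +4 (running 4)
col 2: [2, 8, 4] -> [2, 8, 4]  score +0 (running 4)
Board after move:
32  0  2
 8 16  8
 4  4  4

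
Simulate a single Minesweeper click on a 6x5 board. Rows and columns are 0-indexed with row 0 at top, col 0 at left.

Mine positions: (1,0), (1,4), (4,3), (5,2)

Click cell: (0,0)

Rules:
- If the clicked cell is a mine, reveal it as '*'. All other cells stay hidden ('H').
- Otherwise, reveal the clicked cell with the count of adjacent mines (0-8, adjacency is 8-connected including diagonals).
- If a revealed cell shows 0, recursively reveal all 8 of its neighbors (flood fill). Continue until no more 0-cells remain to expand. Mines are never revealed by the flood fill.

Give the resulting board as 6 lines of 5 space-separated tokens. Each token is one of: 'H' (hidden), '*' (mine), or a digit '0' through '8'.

1 H H H H
H H H H H
H H H H H
H H H H H
H H H H H
H H H H H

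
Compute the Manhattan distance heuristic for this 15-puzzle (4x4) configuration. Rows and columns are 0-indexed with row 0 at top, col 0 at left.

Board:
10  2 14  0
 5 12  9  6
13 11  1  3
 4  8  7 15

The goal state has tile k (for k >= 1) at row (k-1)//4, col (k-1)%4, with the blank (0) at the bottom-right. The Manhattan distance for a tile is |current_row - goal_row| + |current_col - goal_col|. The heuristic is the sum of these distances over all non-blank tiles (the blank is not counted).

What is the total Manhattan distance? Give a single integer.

Answer: 37

Derivation:
Tile 10: (0,0)->(2,1) = 3
Tile 2: (0,1)->(0,1) = 0
Tile 14: (0,2)->(3,1) = 4
Tile 5: (1,0)->(1,0) = 0
Tile 12: (1,1)->(2,3) = 3
Tile 9: (1,2)->(2,0) = 3
Tile 6: (1,3)->(1,1) = 2
Tile 13: (2,0)->(3,0) = 1
Tile 11: (2,1)->(2,2) = 1
Tile 1: (2,2)->(0,0) = 4
Tile 3: (2,3)->(0,2) = 3
Tile 4: (3,0)->(0,3) = 6
Tile 8: (3,1)->(1,3) = 4
Tile 7: (3,2)->(1,2) = 2
Tile 15: (3,3)->(3,2) = 1
Sum: 3 + 0 + 4 + 0 + 3 + 3 + 2 + 1 + 1 + 4 + 3 + 6 + 4 + 2 + 1 = 37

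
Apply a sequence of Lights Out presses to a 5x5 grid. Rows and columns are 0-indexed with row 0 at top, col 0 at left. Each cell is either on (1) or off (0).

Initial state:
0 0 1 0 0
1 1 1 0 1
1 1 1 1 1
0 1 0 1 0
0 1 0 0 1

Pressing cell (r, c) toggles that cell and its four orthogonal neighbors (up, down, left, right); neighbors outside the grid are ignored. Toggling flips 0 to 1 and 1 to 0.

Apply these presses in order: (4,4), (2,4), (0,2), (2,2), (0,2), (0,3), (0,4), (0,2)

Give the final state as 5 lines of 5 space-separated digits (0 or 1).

Answer: 0 1 1 1 0
1 1 1 1 1
1 0 0 1 0
0 1 1 1 0
0 1 0 1 0

Derivation:
After press 1 at (4,4):
0 0 1 0 0
1 1 1 0 1
1 1 1 1 1
0 1 0 1 1
0 1 0 1 0

After press 2 at (2,4):
0 0 1 0 0
1 1 1 0 0
1 1 1 0 0
0 1 0 1 0
0 1 0 1 0

After press 3 at (0,2):
0 1 0 1 0
1 1 0 0 0
1 1 1 0 0
0 1 0 1 0
0 1 0 1 0

After press 4 at (2,2):
0 1 0 1 0
1 1 1 0 0
1 0 0 1 0
0 1 1 1 0
0 1 0 1 0

After press 5 at (0,2):
0 0 1 0 0
1 1 0 0 0
1 0 0 1 0
0 1 1 1 0
0 1 0 1 0

After press 6 at (0,3):
0 0 0 1 1
1 1 0 1 0
1 0 0 1 0
0 1 1 1 0
0 1 0 1 0

After press 7 at (0,4):
0 0 0 0 0
1 1 0 1 1
1 0 0 1 0
0 1 1 1 0
0 1 0 1 0

After press 8 at (0,2):
0 1 1 1 0
1 1 1 1 1
1 0 0 1 0
0 1 1 1 0
0 1 0 1 0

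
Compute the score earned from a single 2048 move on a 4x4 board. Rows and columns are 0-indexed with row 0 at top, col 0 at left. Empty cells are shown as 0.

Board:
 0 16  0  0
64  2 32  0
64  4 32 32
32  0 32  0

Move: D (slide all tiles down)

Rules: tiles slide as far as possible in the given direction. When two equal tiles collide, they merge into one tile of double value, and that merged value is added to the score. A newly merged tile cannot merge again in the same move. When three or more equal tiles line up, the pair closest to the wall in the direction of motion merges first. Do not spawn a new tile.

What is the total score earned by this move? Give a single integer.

Answer: 192

Derivation:
Slide down:
col 0: [0, 64, 64, 32] -> [0, 0, 128, 32]  score +128 (running 128)
col 1: [16, 2, 4, 0] -> [0, 16, 2, 4]  score +0 (running 128)
col 2: [0, 32, 32, 32] -> [0, 0, 32, 64]  score +64 (running 192)
col 3: [0, 0, 32, 0] -> [0, 0, 0, 32]  score +0 (running 192)
Board after move:
  0   0   0   0
  0  16   0   0
128   2  32   0
 32   4  64  32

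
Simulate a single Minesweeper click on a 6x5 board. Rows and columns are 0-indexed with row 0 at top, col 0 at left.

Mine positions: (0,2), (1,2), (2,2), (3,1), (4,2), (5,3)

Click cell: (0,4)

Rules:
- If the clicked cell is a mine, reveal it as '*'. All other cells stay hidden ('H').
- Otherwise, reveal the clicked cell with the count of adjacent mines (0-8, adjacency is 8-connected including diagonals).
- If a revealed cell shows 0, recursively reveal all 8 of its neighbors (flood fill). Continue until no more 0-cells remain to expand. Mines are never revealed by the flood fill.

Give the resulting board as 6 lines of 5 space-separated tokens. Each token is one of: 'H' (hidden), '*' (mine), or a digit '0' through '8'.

H H H 2 0
H H H 3 0
H H H 2 0
H H H 2 0
H H H 2 1
H H H H H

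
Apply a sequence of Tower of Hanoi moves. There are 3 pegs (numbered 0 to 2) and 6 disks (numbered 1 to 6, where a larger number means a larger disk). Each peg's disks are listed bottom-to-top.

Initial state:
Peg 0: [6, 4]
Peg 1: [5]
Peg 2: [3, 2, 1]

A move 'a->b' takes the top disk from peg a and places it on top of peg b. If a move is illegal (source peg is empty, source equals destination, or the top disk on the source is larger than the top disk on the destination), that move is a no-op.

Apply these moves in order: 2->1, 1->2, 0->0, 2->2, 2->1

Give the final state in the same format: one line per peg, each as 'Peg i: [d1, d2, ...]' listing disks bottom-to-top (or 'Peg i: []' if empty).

Answer: Peg 0: [6, 4]
Peg 1: [5, 1]
Peg 2: [3, 2]

Derivation:
After move 1 (2->1):
Peg 0: [6, 4]
Peg 1: [5, 1]
Peg 2: [3, 2]

After move 2 (1->2):
Peg 0: [6, 4]
Peg 1: [5]
Peg 2: [3, 2, 1]

After move 3 (0->0):
Peg 0: [6, 4]
Peg 1: [5]
Peg 2: [3, 2, 1]

After move 4 (2->2):
Peg 0: [6, 4]
Peg 1: [5]
Peg 2: [3, 2, 1]

After move 5 (2->1):
Peg 0: [6, 4]
Peg 1: [5, 1]
Peg 2: [3, 2]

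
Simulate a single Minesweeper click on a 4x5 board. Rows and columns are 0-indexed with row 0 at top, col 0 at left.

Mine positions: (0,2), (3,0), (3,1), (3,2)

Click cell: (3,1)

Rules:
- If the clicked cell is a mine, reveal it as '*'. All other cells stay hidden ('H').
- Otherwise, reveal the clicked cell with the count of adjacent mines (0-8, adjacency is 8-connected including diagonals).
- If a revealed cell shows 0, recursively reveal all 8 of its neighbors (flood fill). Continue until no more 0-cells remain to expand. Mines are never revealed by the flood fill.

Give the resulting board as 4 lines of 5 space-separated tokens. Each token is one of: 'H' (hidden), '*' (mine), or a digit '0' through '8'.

H H H H H
H H H H H
H H H H H
H * H H H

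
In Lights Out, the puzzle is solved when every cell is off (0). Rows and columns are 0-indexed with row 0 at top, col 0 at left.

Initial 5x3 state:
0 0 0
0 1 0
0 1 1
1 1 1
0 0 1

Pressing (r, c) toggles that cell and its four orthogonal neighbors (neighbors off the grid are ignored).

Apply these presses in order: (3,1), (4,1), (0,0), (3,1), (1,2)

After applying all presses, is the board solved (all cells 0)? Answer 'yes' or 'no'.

After press 1 at (3,1):
0 0 0
0 1 0
0 0 1
0 0 0
0 1 1

After press 2 at (4,1):
0 0 0
0 1 0
0 0 1
0 1 0
1 0 0

After press 3 at (0,0):
1 1 0
1 1 0
0 0 1
0 1 0
1 0 0

After press 4 at (3,1):
1 1 0
1 1 0
0 1 1
1 0 1
1 1 0

After press 5 at (1,2):
1 1 1
1 0 1
0 1 0
1 0 1
1 1 0

Lights still on: 10

Answer: no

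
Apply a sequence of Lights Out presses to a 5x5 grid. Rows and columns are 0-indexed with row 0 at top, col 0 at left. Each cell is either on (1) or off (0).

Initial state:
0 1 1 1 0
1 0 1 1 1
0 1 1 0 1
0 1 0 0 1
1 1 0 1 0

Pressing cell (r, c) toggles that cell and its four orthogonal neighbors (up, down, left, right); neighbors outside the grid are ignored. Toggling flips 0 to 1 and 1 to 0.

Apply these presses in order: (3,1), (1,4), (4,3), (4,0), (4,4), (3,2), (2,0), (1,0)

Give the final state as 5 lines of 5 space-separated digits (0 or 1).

Answer: 1 1 1 1 1
1 1 1 0 0
0 1 0 0 0
1 1 0 0 0
0 1 0 1 0

Derivation:
After press 1 at (3,1):
0 1 1 1 0
1 0 1 1 1
0 0 1 0 1
1 0 1 0 1
1 0 0 1 0

After press 2 at (1,4):
0 1 1 1 1
1 0 1 0 0
0 0 1 0 0
1 0 1 0 1
1 0 0 1 0

After press 3 at (4,3):
0 1 1 1 1
1 0 1 0 0
0 0 1 0 0
1 0 1 1 1
1 0 1 0 1

After press 4 at (4,0):
0 1 1 1 1
1 0 1 0 0
0 0 1 0 0
0 0 1 1 1
0 1 1 0 1

After press 5 at (4,4):
0 1 1 1 1
1 0 1 0 0
0 0 1 0 0
0 0 1 1 0
0 1 1 1 0

After press 6 at (3,2):
0 1 1 1 1
1 0 1 0 0
0 0 0 0 0
0 1 0 0 0
0 1 0 1 0

After press 7 at (2,0):
0 1 1 1 1
0 0 1 0 0
1 1 0 0 0
1 1 0 0 0
0 1 0 1 0

After press 8 at (1,0):
1 1 1 1 1
1 1 1 0 0
0 1 0 0 0
1 1 0 0 0
0 1 0 1 0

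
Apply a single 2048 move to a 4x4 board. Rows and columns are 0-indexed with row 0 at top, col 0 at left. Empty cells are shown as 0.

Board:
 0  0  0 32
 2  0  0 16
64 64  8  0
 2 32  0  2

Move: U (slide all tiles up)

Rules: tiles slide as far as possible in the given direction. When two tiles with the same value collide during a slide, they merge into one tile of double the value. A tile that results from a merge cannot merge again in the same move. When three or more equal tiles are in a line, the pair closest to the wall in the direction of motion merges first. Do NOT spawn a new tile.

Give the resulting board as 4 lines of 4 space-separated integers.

Answer:  2 64  8 32
64 32  0 16
 2  0  0  2
 0  0  0  0

Derivation:
Slide up:
col 0: [0, 2, 64, 2] -> [2, 64, 2, 0]
col 1: [0, 0, 64, 32] -> [64, 32, 0, 0]
col 2: [0, 0, 8, 0] -> [8, 0, 0, 0]
col 3: [32, 16, 0, 2] -> [32, 16, 2, 0]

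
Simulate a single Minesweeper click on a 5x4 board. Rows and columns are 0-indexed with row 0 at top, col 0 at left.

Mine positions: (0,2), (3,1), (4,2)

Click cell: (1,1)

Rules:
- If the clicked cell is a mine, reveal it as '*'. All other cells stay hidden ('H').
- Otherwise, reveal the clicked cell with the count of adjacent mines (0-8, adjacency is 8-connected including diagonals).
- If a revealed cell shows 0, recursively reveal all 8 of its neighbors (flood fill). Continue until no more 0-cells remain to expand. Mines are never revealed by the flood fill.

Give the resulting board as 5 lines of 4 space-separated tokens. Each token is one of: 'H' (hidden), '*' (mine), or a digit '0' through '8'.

H H H H
H 1 H H
H H H H
H H H H
H H H H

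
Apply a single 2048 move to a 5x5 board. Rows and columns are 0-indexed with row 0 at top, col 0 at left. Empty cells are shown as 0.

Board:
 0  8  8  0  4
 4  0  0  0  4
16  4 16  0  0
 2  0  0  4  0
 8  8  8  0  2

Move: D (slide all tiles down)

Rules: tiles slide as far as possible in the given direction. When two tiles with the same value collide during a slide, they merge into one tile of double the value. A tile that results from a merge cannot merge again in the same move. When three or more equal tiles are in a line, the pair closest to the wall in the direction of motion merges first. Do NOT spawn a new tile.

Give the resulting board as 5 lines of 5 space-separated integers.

Slide down:
col 0: [0, 4, 16, 2, 8] -> [0, 4, 16, 2, 8]
col 1: [8, 0, 4, 0, 8] -> [0, 0, 8, 4, 8]
col 2: [8, 0, 16, 0, 8] -> [0, 0, 8, 16, 8]
col 3: [0, 0, 0, 4, 0] -> [0, 0, 0, 0, 4]
col 4: [4, 4, 0, 0, 2] -> [0, 0, 0, 8, 2]

Answer:  0  0  0  0  0
 4  0  0  0  0
16  8  8  0  0
 2  4 16  0  8
 8  8  8  4  2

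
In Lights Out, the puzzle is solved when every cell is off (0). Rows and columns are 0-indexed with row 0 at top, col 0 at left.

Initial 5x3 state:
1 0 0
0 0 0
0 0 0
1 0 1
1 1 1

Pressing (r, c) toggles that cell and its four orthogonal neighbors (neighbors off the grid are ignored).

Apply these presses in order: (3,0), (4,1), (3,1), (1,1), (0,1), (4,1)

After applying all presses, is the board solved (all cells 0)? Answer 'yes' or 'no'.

Answer: no

Derivation:
After press 1 at (3,0):
1 0 0
0 0 0
1 0 0
0 1 1
0 1 1

After press 2 at (4,1):
1 0 0
0 0 0
1 0 0
0 0 1
1 0 0

After press 3 at (3,1):
1 0 0
0 0 0
1 1 0
1 1 0
1 1 0

After press 4 at (1,1):
1 1 0
1 1 1
1 0 0
1 1 0
1 1 0

After press 5 at (0,1):
0 0 1
1 0 1
1 0 0
1 1 0
1 1 0

After press 6 at (4,1):
0 0 1
1 0 1
1 0 0
1 0 0
0 0 1

Lights still on: 6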